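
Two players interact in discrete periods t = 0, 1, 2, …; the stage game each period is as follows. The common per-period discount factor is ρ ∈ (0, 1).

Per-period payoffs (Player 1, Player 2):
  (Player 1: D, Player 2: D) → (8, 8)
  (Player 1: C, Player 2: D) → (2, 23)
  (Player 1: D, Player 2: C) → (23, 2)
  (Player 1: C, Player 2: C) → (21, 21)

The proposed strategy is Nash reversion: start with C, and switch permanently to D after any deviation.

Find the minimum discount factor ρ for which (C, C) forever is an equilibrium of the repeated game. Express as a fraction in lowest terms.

2/15

21/(1−ρ) ≥ 23 + 8ρ/(1−ρ)
21 ≥ 23 − 15ρ
ρ ≥ 2/15.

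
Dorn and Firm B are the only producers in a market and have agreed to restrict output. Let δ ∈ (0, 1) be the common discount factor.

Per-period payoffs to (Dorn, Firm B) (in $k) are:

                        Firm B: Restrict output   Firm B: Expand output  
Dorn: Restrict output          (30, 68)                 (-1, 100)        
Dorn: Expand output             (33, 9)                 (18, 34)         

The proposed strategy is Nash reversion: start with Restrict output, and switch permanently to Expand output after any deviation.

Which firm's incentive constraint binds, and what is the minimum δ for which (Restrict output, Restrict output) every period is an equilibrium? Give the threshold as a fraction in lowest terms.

For Dorn: deviation gain 33−30 = 3, per-period punishment loss 30−18 = 12. IC gives δ ≥ 3/15 = 1/5.
For Firm B: gain 32, loss 34 per period, so δ ≥ 32/66 = 16/33.
The tighter constraint is Firm B's, so cooperation needs δ ≥ 16/33.

Firm B; δ ≥ 16/33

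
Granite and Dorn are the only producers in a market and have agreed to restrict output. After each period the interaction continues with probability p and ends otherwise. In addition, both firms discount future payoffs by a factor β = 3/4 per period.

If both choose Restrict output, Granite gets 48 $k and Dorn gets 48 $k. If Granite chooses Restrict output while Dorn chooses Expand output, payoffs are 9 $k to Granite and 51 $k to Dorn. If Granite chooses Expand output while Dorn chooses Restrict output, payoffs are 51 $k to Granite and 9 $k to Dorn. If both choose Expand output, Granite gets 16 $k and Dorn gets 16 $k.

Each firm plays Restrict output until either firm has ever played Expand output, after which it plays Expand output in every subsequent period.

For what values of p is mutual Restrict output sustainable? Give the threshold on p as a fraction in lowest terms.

4/35

With continuation probability p and discount β, the effective per-period discount factor is βp.
Grim-trigger IC: βp ≥ (51−48)/(51−16) = 3/35.
So p ≥ (3/35)/(3/4) = 4/35.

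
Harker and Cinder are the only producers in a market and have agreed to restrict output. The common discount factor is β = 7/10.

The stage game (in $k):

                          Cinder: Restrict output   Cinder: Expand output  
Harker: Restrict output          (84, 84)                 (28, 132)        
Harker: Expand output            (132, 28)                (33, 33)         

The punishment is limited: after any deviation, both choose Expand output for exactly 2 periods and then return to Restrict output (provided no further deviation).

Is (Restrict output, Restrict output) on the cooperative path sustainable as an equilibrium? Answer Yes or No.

IC: β+…+β^2 ≥ (132−84)/(84−33) = 16/17.
At β = 7/10: partial sum = 1.1900 ≥ 0.9412. Cooperation sustainable.

Yes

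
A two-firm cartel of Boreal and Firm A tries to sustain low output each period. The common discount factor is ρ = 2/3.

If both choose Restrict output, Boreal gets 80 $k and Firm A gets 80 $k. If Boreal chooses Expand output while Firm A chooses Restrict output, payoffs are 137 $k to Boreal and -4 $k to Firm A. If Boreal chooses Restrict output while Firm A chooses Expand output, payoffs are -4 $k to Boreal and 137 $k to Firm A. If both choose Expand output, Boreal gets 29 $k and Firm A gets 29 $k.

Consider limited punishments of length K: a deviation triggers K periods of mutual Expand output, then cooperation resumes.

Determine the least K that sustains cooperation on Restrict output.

3

IC: ρ(1−ρ^K)/(1−ρ) ≥ (137−80)/(80−29) = 19/17.
With ρ = 2/3: need 1 − ρ^K ≥ 19/17·(1−2/3)/(2/3), i.e. ρ^K ≤ 0.4412.
Since (2/3)^2 = 0.4444 and (2/3)^3 = 0.2963, the smallest such K is 3.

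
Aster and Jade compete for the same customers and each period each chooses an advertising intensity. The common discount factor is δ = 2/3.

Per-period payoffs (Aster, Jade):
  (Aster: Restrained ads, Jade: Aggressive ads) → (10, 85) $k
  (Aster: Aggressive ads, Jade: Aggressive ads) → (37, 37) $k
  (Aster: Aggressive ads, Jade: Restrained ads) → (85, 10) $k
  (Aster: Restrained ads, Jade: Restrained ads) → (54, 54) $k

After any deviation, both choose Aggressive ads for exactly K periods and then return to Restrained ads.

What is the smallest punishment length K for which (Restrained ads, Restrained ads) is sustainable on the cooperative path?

6

Need Σ_{k=1}^{K} δ^k ≥ (85−54)/(54−37) = 1.8235 at δ = 2/3.
At K = 5 the sum is 1.7366 < 1.8235; at K = 6 it is 1.8244 ≥ 1.8235.
So the minimum punishment length is K = 6.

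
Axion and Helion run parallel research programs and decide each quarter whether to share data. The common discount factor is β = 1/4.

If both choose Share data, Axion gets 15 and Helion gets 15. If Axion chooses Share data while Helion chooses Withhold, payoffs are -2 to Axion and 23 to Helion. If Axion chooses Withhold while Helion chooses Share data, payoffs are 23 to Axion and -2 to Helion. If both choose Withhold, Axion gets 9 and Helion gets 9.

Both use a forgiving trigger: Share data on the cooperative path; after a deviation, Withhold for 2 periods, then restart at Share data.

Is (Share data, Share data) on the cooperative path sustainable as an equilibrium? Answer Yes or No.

A one-shot deviation gives 23 now, then 9 for 2 periods, then back to 15.
Gain from deviating: (23−15) today; loss: (15−9) in each of the next 2 periods.
No-deviation condition: (15−9)(β+…+β^2) ≥ 23−15, i.e. β+…+β^2 ≥ 4/3.
At β = 1/4: β+…+β^2 = 0.3125 < 1.3333.
So cooperation is not sustainable.

No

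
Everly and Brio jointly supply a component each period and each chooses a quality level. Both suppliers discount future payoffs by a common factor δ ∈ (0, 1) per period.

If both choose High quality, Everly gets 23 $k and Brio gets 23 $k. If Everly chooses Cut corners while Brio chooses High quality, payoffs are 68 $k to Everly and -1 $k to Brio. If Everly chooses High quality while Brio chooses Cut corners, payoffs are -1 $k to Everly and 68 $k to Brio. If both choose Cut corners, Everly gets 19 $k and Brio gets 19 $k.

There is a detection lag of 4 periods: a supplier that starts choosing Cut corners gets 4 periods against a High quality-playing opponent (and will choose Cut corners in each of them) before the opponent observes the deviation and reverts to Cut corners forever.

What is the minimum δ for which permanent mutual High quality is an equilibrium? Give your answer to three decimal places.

0.979

A deviator earns 68 for 4 periods, then 19 forever; cooperating earns 23 forever. Multiplying the IC by (1−δ):
23 ≥ 68(1−δ^4) + 19δ^4, so 49·δ^4 ≥ 45 and δ^4 ≥ 45/49.
δ ≥ (45/49)^(1/4) ≈ 0.979.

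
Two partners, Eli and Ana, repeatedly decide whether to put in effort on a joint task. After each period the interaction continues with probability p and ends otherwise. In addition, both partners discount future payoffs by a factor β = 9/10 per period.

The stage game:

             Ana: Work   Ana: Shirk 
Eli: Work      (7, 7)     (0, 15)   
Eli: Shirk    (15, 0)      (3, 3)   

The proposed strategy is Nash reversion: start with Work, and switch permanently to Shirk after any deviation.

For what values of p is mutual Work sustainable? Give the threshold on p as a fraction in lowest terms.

With continuation probability p and discount β, the effective per-period discount factor is βp.
Grim-trigger IC: βp ≥ (15−7)/(15−3) = 2/3.
So p ≥ (2/3)/(9/10) = 20/27.

20/27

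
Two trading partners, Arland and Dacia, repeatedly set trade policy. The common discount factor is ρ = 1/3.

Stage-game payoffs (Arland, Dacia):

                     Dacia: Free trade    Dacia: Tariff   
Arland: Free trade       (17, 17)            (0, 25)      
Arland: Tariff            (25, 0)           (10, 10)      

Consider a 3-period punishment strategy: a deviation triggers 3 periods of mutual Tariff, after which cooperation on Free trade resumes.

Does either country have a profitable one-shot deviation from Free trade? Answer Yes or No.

Comparing payoff streams over the 4 periods until play realigns: cooperate → 17(1+ρ+…+ρ^3); deviate → 25 + 10(ρ+…+ρ^3).
Cooperation is sustained iff (17−10)(ρ+…+ρ^3) ≥ 25−17.
ρ+…+ρ^3 = 1/3·(1−(1/3)^3)/(1−1/3) = 0.4815, and (25−17)/(17−10) = 1.1429.
0.4815 < 1.1429, so cooperation is not sustainable.

Yes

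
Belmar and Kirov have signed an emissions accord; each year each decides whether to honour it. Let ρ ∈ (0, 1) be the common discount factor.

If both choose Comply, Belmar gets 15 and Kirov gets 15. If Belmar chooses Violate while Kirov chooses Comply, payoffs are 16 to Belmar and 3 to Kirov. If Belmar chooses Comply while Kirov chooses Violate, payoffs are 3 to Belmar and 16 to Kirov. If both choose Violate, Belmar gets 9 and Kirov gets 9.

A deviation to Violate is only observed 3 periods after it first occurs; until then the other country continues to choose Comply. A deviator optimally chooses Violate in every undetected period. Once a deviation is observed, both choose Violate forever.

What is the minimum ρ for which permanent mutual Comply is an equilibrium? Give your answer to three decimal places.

0.523

The best deviation is to choose Violate for all 3 undetected periods, earning 16 each, then 9 forever once detected.
Deviation value: 16(1−ρ^3)/(1−ρ) + 9ρ^3/(1−ρ); cooperation value: 15/(1−ρ).
IC: 15 ≥ 16(1−ρ^3) + 9ρ^3 = 16 − 7ρ^3.
So ρ^3 ≥ 1/7, giving ρ ≥ (1/7)^(1/3) ≈ 0.523.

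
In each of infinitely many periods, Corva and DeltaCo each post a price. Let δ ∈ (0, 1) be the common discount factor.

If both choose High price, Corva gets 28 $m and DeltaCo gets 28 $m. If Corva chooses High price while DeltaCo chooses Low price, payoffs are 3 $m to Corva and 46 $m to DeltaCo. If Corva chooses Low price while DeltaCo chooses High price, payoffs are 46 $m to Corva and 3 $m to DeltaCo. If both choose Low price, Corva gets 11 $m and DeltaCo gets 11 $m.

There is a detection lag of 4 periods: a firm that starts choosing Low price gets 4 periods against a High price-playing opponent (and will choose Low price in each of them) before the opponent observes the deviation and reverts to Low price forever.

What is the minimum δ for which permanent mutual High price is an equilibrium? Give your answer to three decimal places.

A deviator earns 46 for 4 periods, then 11 forever; cooperating earns 28 forever. Multiplying the IC by (1−δ):
28 ≥ 46(1−δ^4) + 11δ^4, so 35·δ^4 ≥ 18 and δ^4 ≥ 18/35.
δ ≥ (18/35)^(1/4) ≈ 0.847.

0.847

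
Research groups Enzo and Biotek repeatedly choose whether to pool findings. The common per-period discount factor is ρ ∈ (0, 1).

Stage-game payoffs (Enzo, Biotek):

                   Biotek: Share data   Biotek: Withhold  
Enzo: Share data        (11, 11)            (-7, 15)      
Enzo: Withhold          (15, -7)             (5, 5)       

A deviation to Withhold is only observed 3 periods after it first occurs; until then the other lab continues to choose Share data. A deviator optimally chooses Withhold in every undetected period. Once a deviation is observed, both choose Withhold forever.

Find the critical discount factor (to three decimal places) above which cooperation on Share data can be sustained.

0.737

Deviating for the 3 undetected periods gains 15−11 = 4 per period over cooperation, then loses 11−5 = 6 per period forever once punishment starts.
Gain: 4(1 + ρ + … + ρ^2); loss: 6·ρ^3/(1−ρ).
No profitable deviation ⇔ 4(1−ρ^3) ≤ 6·ρ^3, i.e. ρ^3 ≥ 4/(4+6) = 2/5.
Hence ρ ≥ (2/5)^(1/3) ≈ 0.737.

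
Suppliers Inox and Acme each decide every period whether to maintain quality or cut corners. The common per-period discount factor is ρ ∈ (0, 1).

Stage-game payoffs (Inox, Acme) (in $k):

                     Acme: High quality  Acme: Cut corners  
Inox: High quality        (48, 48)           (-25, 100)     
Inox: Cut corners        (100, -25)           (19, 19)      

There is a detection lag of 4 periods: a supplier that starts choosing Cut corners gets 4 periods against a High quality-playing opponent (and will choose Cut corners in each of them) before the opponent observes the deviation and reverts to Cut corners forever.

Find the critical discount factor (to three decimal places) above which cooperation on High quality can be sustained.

Deviating for the 4 undetected periods gains 100−48 = 52 per period over cooperation, then loses 48−19 = 29 per period forever once punishment starts.
Gain: 52(1 + ρ + … + ρ^3); loss: 29·ρ^4/(1−ρ).
No profitable deviation ⇔ 52(1−ρ^4) ≤ 29·ρ^4, i.e. ρ^4 ≥ 52/(52+29) = 52/81.
Hence ρ ≥ (52/81)^(1/4) ≈ 0.895.

0.895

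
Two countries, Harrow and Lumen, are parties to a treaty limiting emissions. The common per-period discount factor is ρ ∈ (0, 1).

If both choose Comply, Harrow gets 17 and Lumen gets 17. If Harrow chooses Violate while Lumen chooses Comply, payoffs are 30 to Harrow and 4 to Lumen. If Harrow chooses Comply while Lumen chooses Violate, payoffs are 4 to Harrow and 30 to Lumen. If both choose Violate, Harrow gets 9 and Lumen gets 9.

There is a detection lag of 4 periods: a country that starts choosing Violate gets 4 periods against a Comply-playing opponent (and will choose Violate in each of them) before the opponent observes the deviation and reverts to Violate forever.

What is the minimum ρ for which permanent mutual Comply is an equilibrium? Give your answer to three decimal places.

0.887

Deviating for the 4 undetected periods gains 30−17 = 13 per period over cooperation, then loses 17−9 = 8 per period forever once punishment starts.
Gain: 13(1 + ρ + … + ρ^3); loss: 8·ρ^4/(1−ρ).
No profitable deviation ⇔ 13(1−ρ^4) ≤ 8·ρ^4, i.e. ρ^4 ≥ 13/(13+8) = 13/21.
Hence ρ ≥ (13/21)^(1/4) ≈ 0.887.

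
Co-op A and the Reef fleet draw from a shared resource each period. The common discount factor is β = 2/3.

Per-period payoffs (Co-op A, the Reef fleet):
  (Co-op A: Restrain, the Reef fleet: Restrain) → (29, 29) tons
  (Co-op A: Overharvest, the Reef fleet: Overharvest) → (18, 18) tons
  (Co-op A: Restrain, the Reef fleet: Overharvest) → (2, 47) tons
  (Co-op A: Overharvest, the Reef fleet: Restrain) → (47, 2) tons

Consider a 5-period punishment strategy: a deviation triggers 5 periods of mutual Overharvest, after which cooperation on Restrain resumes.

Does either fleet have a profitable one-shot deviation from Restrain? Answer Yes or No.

No

A one-shot deviation gives 47 now, then 18 for 5 periods, then back to 29.
Gain from deviating: (47−29) today; loss: (29−18) in each of the next 5 periods.
No-deviation condition: (29−18)(β+…+β^5) ≥ 47−29, i.e. β+…+β^5 ≥ 18/11.
At β = 2/3: β+…+β^5 = 1.7366 ≥ 1.6364.
So cooperation is sustainable.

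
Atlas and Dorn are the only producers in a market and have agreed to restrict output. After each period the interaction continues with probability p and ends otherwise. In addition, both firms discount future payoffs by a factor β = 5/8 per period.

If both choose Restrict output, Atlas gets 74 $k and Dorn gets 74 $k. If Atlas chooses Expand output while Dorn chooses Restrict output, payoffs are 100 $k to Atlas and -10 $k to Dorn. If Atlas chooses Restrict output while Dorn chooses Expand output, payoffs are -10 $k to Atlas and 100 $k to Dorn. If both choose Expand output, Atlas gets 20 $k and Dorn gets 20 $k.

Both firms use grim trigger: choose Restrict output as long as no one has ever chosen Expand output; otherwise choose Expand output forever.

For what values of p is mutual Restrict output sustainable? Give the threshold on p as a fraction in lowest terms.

13/25

Expected continuation weight on next period's payoff is β·p = 5/8·p, which plays the role of the discount factor.
Cooperation requires 5/8·p ≥ (100−74)/(100−20) = 13/40, hence p ≥ 13/25.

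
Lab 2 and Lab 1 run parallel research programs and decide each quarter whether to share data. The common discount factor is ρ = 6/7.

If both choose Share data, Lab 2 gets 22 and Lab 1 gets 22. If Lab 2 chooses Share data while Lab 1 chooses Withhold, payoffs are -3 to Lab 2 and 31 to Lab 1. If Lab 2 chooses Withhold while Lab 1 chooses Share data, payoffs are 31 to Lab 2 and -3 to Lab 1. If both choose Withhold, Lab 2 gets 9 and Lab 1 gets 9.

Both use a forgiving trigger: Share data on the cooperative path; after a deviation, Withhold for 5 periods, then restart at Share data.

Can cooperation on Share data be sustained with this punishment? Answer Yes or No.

IC: ρ+…+ρ^5 ≥ (31−22)/(22−9) = 9/13.
At ρ = 6/7: partial sum = 3.2240 ≥ 0.6923. Cooperation sustainable.

Yes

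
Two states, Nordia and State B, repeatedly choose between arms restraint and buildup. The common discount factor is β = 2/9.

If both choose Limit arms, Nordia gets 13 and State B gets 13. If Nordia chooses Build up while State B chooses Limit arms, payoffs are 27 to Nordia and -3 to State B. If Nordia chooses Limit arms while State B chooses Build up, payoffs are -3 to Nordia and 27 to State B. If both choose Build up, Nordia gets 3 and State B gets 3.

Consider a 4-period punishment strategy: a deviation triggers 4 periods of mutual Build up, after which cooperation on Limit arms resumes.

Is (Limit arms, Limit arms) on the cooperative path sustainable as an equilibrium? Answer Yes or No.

IC: β+…+β^4 ≥ (27−13)/(13−3) = 7/5.
At β = 2/9: partial sum = 0.2850 < 1.4000. Cooperation not sustainable.

No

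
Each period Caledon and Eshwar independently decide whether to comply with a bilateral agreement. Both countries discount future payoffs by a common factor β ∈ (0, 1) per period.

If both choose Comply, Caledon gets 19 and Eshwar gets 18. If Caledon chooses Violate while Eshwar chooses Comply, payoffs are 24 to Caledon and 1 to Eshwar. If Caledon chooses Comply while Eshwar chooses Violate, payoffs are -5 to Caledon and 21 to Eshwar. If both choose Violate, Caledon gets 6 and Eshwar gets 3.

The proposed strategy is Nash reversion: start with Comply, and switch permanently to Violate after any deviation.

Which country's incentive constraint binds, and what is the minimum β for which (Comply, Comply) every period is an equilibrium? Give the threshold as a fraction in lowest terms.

For Caledon: deviation gain 24−19 = 5, per-period punishment loss 19−6 = 13. IC gives β ≥ 5/18.
For Eshwar: gain 3, loss 15 per period, so β ≥ 3/18 = 1/6.
The tighter constraint is Caledon's, so cooperation needs β ≥ 5/18.

Caledon; β ≥ 5/18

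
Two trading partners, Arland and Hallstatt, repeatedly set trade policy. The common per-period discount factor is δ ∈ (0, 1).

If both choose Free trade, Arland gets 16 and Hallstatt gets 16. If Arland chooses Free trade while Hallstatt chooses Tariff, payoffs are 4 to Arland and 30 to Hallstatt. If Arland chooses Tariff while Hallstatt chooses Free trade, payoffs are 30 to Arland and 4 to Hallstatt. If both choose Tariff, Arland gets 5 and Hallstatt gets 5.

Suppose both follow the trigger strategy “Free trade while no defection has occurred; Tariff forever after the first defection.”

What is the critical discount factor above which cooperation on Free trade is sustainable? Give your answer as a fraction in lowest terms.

One-period gain from deviating is 30 − 16 = 14. The loss is 16 − 5 = 11 in every subsequent period, with present value 11·δ/(1−δ).
Deviation is unprofitable when 11·δ/(1−δ) ≥ 14, i.e. δ/(1−δ) ≥ 14/11.
Equivalently δ ≥ 14/(14+11) = 14/25.

14/25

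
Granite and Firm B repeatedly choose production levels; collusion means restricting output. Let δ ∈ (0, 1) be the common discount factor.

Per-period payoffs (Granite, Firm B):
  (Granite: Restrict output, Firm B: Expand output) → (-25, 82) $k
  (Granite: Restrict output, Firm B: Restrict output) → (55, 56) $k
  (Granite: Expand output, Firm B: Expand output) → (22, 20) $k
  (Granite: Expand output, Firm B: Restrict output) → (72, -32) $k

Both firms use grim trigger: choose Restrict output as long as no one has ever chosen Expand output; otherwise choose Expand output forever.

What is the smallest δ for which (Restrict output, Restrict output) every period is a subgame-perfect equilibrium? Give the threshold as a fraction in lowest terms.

13/31

Granite's threshold: (72−55)/(72−22) = 17/50.
Firm B's threshold: (82−56)/(82−20) = 13/31.
17/50 < 13/31, so Firm B binds and δ* = 13/31.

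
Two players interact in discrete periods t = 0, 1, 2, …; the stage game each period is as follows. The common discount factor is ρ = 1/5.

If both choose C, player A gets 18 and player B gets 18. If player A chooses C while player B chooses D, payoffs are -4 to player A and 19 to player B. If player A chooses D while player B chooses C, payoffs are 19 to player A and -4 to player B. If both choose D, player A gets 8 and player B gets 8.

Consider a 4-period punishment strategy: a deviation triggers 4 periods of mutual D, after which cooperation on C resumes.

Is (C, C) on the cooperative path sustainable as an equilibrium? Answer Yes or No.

Comparing payoff streams over the 5 periods until play realigns: cooperate → 18(1+ρ+…+ρ^4); deviate → 19 + 8(ρ+…+ρ^4).
Cooperation is sustained iff (18−8)(ρ+…+ρ^4) ≥ 19−18.
ρ+…+ρ^4 = 1/5·(1−(1/5)^4)/(1−1/5) = 0.2496, and (19−18)/(18−8) = 0.1000.
0.2496 ≥ 0.1000, so cooperation is sustainable.

Yes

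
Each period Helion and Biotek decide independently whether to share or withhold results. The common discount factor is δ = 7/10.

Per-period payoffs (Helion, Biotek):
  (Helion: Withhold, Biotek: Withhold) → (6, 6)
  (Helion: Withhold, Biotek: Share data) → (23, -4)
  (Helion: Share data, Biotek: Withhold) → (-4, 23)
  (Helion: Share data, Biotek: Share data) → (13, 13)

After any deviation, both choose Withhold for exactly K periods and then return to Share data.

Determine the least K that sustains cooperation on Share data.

No profitable deviation requires (13−6)(δ+…+δ^K) ≥ 23−13, i.e. δ+…+δ^K ≥ 10/7 ≈ 1.4286.
With δ = 7/10, the partial sums are K=1: 0.7000, K=2: 1.1900, K=3: 1.5330.
K = 3 is the first length at which the sum reaches 1.4286.

3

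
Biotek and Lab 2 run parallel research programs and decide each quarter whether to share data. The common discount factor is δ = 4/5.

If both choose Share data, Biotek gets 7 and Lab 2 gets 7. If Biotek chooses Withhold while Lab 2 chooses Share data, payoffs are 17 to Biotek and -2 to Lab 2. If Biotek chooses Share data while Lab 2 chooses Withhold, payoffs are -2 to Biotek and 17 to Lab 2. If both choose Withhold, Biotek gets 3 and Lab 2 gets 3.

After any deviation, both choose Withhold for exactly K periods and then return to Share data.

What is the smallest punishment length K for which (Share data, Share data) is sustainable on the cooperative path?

5

IC: δ(1−δ^K)/(1−δ) ≥ (17−7)/(7−3) = 5/2.
With δ = 4/5: need 1 − δ^K ≥ 5/2·(1−4/5)/(4/5), i.e. δ^K ≤ 0.3750.
Since (4/5)^4 = 0.4096 and (4/5)^5 = 0.3277, the smallest such K is 5.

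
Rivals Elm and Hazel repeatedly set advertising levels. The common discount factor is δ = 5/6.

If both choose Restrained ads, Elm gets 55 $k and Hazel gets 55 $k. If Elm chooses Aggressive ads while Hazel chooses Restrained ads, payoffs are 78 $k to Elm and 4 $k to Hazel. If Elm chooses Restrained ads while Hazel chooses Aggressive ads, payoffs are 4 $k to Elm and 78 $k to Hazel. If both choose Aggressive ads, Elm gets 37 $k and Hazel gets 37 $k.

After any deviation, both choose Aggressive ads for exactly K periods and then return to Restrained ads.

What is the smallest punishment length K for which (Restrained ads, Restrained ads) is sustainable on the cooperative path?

2

No profitable deviation requires (55−37)(δ+…+δ^K) ≥ 78−55, i.e. δ+…+δ^K ≥ 23/18 ≈ 1.2778.
With δ = 5/6, the partial sums are K=1: 0.8333, K=2: 1.5278.
K = 2 is the first length at which the sum reaches 1.2778.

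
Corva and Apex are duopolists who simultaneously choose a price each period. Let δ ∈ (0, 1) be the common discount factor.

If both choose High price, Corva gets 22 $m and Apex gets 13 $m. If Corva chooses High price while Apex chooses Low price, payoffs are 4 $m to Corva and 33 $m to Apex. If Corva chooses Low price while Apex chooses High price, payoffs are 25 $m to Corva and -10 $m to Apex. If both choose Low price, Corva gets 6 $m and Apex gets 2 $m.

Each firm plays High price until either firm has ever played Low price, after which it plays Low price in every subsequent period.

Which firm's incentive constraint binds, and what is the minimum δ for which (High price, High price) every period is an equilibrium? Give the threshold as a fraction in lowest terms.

For Corva: deviation gain 25−22 = 3, per-period punishment loss 22−6 = 16. IC gives δ ≥ 3/19.
For Apex: gain 20, loss 11 per period, so δ ≥ 20/31.
The tighter constraint is Apex's, so cooperation needs δ ≥ 20/31.

Apex; δ ≥ 20/31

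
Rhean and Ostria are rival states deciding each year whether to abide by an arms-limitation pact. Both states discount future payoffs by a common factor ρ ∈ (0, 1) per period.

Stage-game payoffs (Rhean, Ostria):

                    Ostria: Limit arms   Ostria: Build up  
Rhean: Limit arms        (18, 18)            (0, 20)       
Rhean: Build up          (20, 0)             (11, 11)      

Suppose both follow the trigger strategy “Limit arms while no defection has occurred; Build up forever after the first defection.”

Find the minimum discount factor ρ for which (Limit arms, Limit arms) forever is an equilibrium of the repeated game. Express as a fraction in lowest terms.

2/9

Under grim trigger the critical discount factor is (T−C)/(T−P) with T = 20, C = 18, P = 11.
ρ* = (20−18)/(20−11) = 2/9.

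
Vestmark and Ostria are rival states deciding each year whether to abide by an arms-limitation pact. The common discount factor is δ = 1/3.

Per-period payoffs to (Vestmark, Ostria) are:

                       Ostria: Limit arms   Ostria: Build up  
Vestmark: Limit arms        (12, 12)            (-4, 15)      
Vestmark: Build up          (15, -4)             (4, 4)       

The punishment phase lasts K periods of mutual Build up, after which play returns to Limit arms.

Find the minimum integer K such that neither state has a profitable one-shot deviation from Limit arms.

2

No profitable deviation requires (12−4)(δ+…+δ^K) ≥ 15−12, i.e. δ+…+δ^K ≥ 3/8 ≈ 0.3750.
With δ = 1/3, the partial sums are K=1: 0.3333, K=2: 0.4444.
K = 2 is the first length at which the sum reaches 0.3750.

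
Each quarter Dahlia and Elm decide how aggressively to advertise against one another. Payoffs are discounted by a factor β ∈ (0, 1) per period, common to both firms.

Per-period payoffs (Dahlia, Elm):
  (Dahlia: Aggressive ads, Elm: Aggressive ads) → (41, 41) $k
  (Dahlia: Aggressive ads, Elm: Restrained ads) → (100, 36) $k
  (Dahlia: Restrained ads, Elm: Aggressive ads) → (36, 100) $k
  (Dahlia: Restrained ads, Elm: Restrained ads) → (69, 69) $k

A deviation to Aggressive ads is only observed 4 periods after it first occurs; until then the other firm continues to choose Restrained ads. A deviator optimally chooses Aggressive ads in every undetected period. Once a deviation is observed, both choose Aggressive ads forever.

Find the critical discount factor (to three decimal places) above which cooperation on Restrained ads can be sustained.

A deviator earns 100 for 4 periods, then 41 forever; cooperating earns 69 forever. Multiplying the IC by (1−β):
69 ≥ 100(1−β^4) + 41β^4, so 59·β^4 ≥ 31 and β^4 ≥ 31/59.
β ≥ (31/59)^(1/4) ≈ 0.851.

0.851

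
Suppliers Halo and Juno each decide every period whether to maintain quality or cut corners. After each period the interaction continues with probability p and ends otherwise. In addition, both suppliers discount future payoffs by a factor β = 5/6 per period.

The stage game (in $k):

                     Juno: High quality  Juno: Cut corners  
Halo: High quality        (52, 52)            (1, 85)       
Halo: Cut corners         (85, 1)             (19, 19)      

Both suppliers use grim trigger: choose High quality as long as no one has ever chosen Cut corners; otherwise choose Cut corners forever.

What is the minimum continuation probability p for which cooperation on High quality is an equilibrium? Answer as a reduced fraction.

3/5

Expected continuation weight on next period's payoff is β·p = 5/6·p, which plays the role of the discount factor.
Cooperation requires 5/6·p ≥ (85−52)/(85−19) = 1/2, hence p ≥ 3/5.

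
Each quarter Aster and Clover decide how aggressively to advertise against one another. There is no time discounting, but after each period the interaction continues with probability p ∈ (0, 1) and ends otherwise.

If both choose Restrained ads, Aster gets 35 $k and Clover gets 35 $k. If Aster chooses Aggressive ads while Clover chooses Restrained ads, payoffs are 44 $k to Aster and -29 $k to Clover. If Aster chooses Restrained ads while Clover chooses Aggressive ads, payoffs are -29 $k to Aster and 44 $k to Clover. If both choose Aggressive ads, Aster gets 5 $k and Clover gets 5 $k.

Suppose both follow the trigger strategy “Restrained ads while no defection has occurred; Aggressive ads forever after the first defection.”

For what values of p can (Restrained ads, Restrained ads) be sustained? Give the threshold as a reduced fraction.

With no time discounting, the continuation probability p plays the role of the discount factor.
Grim-trigger IC: 35/(1−p) ≥ 44 + 5p/(1−p) ⇒ p ≥ (44−35)/(44−5) = 3/13.

3/13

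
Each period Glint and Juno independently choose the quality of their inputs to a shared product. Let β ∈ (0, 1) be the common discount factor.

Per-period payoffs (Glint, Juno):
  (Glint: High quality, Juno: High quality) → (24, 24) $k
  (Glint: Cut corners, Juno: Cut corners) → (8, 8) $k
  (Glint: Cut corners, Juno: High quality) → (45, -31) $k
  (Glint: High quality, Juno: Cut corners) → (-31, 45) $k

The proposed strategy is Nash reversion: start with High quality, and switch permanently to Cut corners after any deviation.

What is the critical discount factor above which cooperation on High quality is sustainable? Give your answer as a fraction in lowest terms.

One-period gain from deviating is 45 − 24 = 21. The loss is 24 − 8 = 16 in every subsequent period, with present value 16·β/(1−β).
Deviation is unprofitable when 16·β/(1−β) ≥ 21, i.e. β/(1−β) ≥ 21/16.
Equivalently β ≥ 21/(21+16) = 21/37.

21/37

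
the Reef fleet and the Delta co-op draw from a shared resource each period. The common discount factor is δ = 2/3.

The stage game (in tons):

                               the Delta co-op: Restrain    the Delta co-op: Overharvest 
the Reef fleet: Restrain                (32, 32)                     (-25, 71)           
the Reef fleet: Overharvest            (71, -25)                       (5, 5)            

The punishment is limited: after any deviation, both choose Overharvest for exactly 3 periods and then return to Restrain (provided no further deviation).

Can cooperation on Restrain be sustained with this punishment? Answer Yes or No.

No

Comparing payoff streams over the 4 periods until play realigns: cooperate → 32(1+δ+…+δ^3); deviate → 71 + 5(δ+…+δ^3).
Cooperation is sustained iff (32−5)(δ+…+δ^3) ≥ 71−32.
δ+…+δ^3 = 2/3·(1−(2/3)^3)/(1−2/3) = 1.4074, and (71−32)/(32−5) = 1.4444.
1.4074 < 1.4444, so cooperation is not sustainable.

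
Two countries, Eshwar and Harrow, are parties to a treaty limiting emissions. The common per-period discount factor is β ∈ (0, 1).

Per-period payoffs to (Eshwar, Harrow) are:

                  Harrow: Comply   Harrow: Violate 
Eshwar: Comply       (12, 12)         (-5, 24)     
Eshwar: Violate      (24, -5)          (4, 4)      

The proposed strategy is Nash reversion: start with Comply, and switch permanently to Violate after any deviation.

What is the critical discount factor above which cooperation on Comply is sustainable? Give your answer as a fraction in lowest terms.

12/(1−β) ≥ 24 + 4β/(1−β)
12 ≥ 24 − 20β
β ≥ 12/20 = 3/5.

3/5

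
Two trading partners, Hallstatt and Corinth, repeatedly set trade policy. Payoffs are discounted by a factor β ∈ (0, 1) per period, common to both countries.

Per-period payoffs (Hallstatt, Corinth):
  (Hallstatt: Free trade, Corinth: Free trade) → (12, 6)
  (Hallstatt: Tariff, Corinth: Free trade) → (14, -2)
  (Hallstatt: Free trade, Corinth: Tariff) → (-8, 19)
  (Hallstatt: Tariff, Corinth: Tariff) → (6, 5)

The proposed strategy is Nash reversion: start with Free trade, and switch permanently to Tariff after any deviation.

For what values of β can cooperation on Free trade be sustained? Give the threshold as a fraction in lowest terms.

Hallstatt's threshold: (14−12)/(14−6) = 1/4.
Corinth's threshold: (19−6)/(19−5) = 13/14.
1/4 < 13/14, so Corinth binds and β* = 13/14.

13/14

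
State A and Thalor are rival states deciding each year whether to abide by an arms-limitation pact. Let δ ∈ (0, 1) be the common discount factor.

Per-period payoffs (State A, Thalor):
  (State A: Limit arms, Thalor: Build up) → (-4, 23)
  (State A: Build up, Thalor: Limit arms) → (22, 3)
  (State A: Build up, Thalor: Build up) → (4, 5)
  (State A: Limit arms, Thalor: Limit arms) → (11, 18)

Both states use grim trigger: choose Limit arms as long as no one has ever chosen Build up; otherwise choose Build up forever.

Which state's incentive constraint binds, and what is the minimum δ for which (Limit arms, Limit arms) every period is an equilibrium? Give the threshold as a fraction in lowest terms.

State A; δ ≥ 11/18

State A's threshold: (22−11)/(22−4) = 11/18.
Thalor's threshold: (23−18)/(23−5) = 5/18.
11/18 > 5/18, so State A binds and δ* = 11/18.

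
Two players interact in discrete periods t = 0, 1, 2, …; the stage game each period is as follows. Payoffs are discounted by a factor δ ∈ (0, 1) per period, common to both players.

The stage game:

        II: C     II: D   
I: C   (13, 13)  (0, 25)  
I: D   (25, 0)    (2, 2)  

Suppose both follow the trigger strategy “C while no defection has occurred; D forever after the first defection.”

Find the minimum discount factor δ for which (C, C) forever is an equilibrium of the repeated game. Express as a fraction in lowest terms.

One-period gain from deviating is 25 − 13 = 12. The loss is 13 − 2 = 11 in every subsequent period, with present value 11·δ/(1−δ).
Deviation is unprofitable when 11·δ/(1−δ) ≥ 12, i.e. δ/(1−δ) ≥ 12/11.
Equivalently δ ≥ 12/(12+11) = 12/23.

12/23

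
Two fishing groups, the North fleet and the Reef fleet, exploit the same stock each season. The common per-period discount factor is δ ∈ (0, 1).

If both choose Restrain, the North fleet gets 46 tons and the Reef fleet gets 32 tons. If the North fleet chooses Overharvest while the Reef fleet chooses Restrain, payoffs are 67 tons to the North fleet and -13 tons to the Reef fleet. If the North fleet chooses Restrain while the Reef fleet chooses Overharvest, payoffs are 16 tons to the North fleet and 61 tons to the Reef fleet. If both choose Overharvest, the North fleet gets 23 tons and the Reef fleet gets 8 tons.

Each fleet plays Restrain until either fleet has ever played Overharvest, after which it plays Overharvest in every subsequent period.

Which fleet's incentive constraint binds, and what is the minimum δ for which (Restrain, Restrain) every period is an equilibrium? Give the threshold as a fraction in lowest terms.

the Reef fleet; δ ≥ 29/53

the North fleet's threshold: (67−46)/(67−23) = 21/44.
the Reef fleet's threshold: (61−32)/(61−8) = 29/53.
21/44 < 29/53, so the Reef fleet binds and δ* = 29/53.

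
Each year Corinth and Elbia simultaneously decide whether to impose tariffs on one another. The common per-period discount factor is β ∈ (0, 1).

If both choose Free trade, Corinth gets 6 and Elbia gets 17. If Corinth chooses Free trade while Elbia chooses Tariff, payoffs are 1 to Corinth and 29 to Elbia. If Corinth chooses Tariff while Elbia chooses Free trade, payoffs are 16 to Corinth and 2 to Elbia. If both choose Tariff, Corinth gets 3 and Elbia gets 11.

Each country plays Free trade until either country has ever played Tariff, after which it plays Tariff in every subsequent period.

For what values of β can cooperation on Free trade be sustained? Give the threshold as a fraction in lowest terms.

10/13

Corinth's threshold: (16−6)/(16−3) = 10/13.
Elbia's threshold: (29−17)/(29−11) = 2/3.
10/13 > 2/3, so Corinth binds and β* = 10/13.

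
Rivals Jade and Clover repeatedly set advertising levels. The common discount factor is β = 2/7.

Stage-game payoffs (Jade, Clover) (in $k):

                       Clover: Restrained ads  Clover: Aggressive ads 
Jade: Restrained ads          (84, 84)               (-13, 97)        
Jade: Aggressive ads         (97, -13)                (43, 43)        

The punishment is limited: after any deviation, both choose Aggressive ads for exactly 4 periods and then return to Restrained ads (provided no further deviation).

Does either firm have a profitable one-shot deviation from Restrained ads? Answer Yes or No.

No

Comparing payoff streams over the 5 periods until play realigns: cooperate → 84(1+β+…+β^4); deviate → 97 + 43(β+…+β^4).
Cooperation is sustained iff (84−43)(β+…+β^4) ≥ 97−84.
β+…+β^4 = 2/7·(1−(2/7)^4)/(1−2/7) = 0.3973, and (97−84)/(84−43) = 0.3171.
0.3973 ≥ 0.3171, so cooperation is sustainable.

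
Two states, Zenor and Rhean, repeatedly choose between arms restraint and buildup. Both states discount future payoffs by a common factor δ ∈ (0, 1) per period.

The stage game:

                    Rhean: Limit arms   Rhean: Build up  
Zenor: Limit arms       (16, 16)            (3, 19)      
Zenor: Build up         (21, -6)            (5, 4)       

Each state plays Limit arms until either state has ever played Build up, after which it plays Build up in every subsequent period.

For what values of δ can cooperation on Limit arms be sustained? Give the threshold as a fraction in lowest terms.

5/16

For Zenor: deviation gain 21−16 = 5, per-period punishment loss 16−5 = 11. IC gives δ ≥ 5/16.
For Rhean: gain 3, loss 12 per period, so δ ≥ 3/15 = 1/5.
The tighter constraint is Zenor's, so cooperation needs δ ≥ 5/16.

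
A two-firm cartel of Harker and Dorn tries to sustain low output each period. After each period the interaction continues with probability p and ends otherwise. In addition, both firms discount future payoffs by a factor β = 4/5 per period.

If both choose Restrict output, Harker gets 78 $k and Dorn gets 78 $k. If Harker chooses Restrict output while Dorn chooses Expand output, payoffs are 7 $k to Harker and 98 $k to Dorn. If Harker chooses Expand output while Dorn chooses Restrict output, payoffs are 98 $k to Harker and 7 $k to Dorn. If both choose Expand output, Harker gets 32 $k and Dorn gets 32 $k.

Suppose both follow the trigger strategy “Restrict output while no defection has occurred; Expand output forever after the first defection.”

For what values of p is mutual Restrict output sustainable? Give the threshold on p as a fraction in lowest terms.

25/66

With continuation probability p and discount β, the effective per-period discount factor is βp.
Grim-trigger IC: βp ≥ (98−78)/(98−32) = 10/33.
So p ≥ (10/33)/(4/5) = 25/66.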